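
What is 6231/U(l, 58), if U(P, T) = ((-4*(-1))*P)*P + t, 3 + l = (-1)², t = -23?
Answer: -6231/7 ≈ -890.14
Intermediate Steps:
l = -2 (l = -3 + (-1)² = -3 + 1 = -2)
U(P, T) = -23 + 4*P² (U(P, T) = ((-4*(-1))*P)*P - 23 = (4*P)*P - 23 = 4*P² - 23 = -23 + 4*P²)
6231/U(l, 58) = 6231/(-23 + 4*(-2)²) = 6231/(-23 + 4*4) = 6231/(-23 + 16) = 6231/(-7) = 6231*(-⅐) = -6231/7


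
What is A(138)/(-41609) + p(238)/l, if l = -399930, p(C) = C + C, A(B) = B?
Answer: -37498112/8320343685 ≈ -0.0045068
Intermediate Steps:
p(C) = 2*C
A(138)/(-41609) + p(238)/l = 138/(-41609) + (2*238)/(-399930) = 138*(-1/41609) + 476*(-1/399930) = -138/41609 - 238/199965 = -37498112/8320343685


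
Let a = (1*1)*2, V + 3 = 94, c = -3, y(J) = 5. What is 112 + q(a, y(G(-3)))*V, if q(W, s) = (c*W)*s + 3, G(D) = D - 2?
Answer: -2345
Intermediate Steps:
G(D) = -2 + D
V = 91 (V = -3 + 94 = 91)
a = 2 (a = 1*2 = 2)
q(W, s) = 3 - 3*W*s (q(W, s) = (-3*W)*s + 3 = -3*W*s + 3 = 3 - 3*W*s)
112 + q(a, y(G(-3)))*V = 112 + (3 - 3*2*5)*91 = 112 + (3 - 30)*91 = 112 - 27*91 = 112 - 2457 = -2345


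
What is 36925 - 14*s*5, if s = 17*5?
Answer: 30975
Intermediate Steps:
s = 85
36925 - 14*s*5 = 36925 - 14*85*5 = 36925 - 1190*5 = 36925 - 1*5950 = 36925 - 5950 = 30975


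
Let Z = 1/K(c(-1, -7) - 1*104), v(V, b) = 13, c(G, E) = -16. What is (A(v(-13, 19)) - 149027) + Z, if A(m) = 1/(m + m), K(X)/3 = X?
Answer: -697446193/4680 ≈ -1.4903e+5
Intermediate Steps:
K(X) = 3*X
A(m) = 1/(2*m)
Z = -1/360 (Z = 1/(3*(-16 - 1*104)) = 1/(3*(-16 - 104)) = 1/(3*(-120)) = 1/(-360) = -1/360 ≈ -0.0027778)
(A(v(-13, 19)) - 149027) + Z = ((½)/13 - 149027) - 1/360 = ((½)*(1/13) - 149027) - 1/360 = (1/26 - 149027) - 1/360 = -3874701/26 - 1/360 = -697446193/4680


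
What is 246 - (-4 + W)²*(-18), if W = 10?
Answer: 894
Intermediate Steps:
246 - (-4 + W)²*(-18) = 246 - (-4 + 10)²*(-18) = 246 - 1*6²*(-18) = 246 - 1*36*(-18) = 246 - 36*(-18) = 246 + 648 = 894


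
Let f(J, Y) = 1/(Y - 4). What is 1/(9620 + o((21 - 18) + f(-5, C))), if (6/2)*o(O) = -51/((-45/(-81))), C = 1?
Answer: 5/47947 ≈ 0.00010428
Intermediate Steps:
f(J, Y) = 1/(-4 + Y)
o(O) = -153/5 (o(O) = (-51/((-45/(-81))))/3 = (-51/((-45*(-1/81))))/3 = (-51/5/9)/3 = (-51*9/5)/3 = (1/3)*(-459/5) = -153/5)
1/(9620 + o((21 - 18) + f(-5, C))) = 1/(9620 - 153/5) = 1/(47947/5) = 5/47947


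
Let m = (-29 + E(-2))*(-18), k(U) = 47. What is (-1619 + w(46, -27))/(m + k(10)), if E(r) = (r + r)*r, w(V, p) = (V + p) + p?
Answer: -1627/425 ≈ -3.8282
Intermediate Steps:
w(V, p) = V + 2*p
E(r) = 2*r**2 (E(r) = (2*r)*r = 2*r**2)
m = 378 (m = (-29 + 2*(-2)**2)*(-18) = (-29 + 2*4)*(-18) = (-29 + 8)*(-18) = -21*(-18) = 378)
(-1619 + w(46, -27))/(m + k(10)) = (-1619 + (46 + 2*(-27)))/(378 + 47) = (-1619 + (46 - 54))/425 = (-1619 - 8)*(1/425) = -1627*1/425 = -1627/425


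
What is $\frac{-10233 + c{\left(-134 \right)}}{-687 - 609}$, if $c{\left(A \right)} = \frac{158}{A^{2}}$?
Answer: $\frac{91871795}{11635488} \approx 7.8958$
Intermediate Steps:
$c{\left(A \right)} = \frac{158}{A^{2}}$
$\frac{-10233 + c{\left(-134 \right)}}{-687 - 609} = \frac{-10233 + \frac{158}{17956}}{-687 - 609} = \frac{-10233 + 158 \cdot \frac{1}{17956}}{-1296} = \left(-10233 + \frac{79}{8978}\right) \left(- \frac{1}{1296}\right) = \left(- \frac{91871795}{8978}\right) \left(- \frac{1}{1296}\right) = \frac{91871795}{11635488}$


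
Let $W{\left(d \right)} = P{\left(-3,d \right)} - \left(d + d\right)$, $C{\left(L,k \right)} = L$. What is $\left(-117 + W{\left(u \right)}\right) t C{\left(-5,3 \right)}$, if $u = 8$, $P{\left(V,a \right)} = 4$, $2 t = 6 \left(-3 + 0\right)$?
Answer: $-5805$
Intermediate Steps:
$t = -9$ ($t = \frac{6 \left(-3 + 0\right)}{2} = \frac{6 \left(-3\right)}{2} = \frac{1}{2} \left(-18\right) = -9$)
$W{\left(d \right)} = 4 - 2 d$ ($W{\left(d \right)} = 4 - \left(d + d\right) = 4 - 2 d$)
$\left(-117 + W{\left(u \right)}\right) t C{\left(-5,3 \right)} = \left(-117 + \left(4 - 16\right)\right) \left(\left(-9\right) \left(-5\right)\right) = \left(-117 + \left(4 - 16\right)\right) 45 = \left(-117 - 12\right) 45 = \left(-129\right) 45 = -5805$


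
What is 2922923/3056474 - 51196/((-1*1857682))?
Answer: 2793170343695/2838978366634 ≈ 0.98386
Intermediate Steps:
2922923/3056474 - 51196/((-1*1857682)) = 2922923*(1/3056474) - 51196/(-1857682) = 2922923/3056474 - 51196*(-1/1857682) = 2922923/3056474 + 25598/928841 = 2793170343695/2838978366634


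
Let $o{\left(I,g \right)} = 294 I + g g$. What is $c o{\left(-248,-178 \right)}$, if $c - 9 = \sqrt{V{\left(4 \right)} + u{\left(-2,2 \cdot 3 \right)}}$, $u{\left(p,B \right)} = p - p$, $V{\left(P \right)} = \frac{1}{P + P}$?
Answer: $-371052 - 10307 \sqrt{2} \approx -3.8563 \cdot 10^{5}$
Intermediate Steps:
$V{\left(P \right)} = \frac{1}{2 P}$
$u{\left(p,B \right)} = 0$
$o{\left(I,g \right)} = g^{2} + 294 I$ ($o{\left(I,g \right)} = 294 I + g^{2} = g^{2} + 294 I$)
$c = 9 + \frac{\sqrt{2}}{4}$ ($c = 9 + \sqrt{\frac{1}{2 \cdot 4} + 0} = 9 + \sqrt{\frac{1}{2} \cdot \frac{1}{4} + 0} = 9 + \sqrt{\frac{1}{8} + 0} = 9 + \sqrt{\frac{1}{8}} = 9 + \frac{\sqrt{2}}{4} \approx 9.3535$)
$c o{\left(-248,-178 \right)} = \left(9 + \frac{\sqrt{2}}{4}\right) \left(\left(-178\right)^{2} + 294 \left(-248\right)\right) = \left(9 + \frac{\sqrt{2}}{4}\right) \left(31684 - 72912\right) = \left(9 + \frac{\sqrt{2}}{4}\right) \left(-41228\right) = -371052 - 10307 \sqrt{2}$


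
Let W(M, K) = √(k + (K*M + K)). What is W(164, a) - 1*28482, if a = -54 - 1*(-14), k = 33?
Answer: -28482 + I*√6567 ≈ -28482.0 + 81.037*I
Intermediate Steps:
a = -40 (a = -54 + 14 = -40)
W(M, K) = √(33 + K + K*M) (W(M, K) = √(33 + (K*M + K)) = √(33 + (K + K*M)) = √(33 + K + K*M))
W(164, a) - 1*28482 = √(33 - 40 - 40*164) - 1*28482 = √(33 - 40 - 6560) - 28482 = √(-6567) - 28482 = I*√6567 - 28482 = -28482 + I*√6567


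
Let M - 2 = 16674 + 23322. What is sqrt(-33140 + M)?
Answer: 3*sqrt(762) ≈ 82.813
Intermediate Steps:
M = 39998 (M = 2 + (16674 + 23322) = 2 + 39996 = 39998)
sqrt(-33140 + M) = sqrt(-33140 + 39998) = sqrt(6858) = 3*sqrt(762)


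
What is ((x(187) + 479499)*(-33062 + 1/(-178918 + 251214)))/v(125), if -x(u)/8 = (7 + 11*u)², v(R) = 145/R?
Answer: 2007886125532385475/2096584 ≈ 9.5769e+11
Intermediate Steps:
x(u) = -8*(7 + 11*u)²
((x(187) + 479499)*(-33062 + 1/(-178918 + 251214)))/v(125) = ((-8*(7 + 11*187)² + 479499)*(-33062 + 1/(-178918 + 251214)))/((145/125)) = ((-8*(7 + 2057)² + 479499)*(-33062 + 1/72296))/((145*(1/125))) = ((-8*2064² + 479499)*(-33062 + 1/72296))/(29/25) = ((-8*4260096 + 479499)*(-2390250351/72296))*(25/29) = ((-34080768 + 479499)*(-2390250351/72296))*(25/29) = -33601269*(-2390250351/72296)*(25/29) = (80315445021295419/72296)*(25/29) = 2007886125532385475/2096584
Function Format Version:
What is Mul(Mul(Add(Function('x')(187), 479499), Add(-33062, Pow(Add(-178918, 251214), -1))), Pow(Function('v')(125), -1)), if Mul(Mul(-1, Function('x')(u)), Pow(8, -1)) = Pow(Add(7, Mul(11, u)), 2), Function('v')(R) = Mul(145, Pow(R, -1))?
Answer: Rational(2007886125532385475, 2096584) ≈ 9.5769e+11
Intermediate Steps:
Function('x')(u) = Mul(-8, Pow(Add(7, Mul(11, u)), 2))
Mul(Mul(Add(Function('x')(187), 479499), Add(-33062, Pow(Add(-178918, 251214), -1))), Pow(Function('v')(125), -1)) = Mul(Mul(Add(Mul(-8, Pow(Add(7, Mul(11, 187)), 2)), 479499), Add(-33062, Pow(Add(-178918, 251214), -1))), Pow(Mul(145, Pow(125, -1)), -1)) = Mul(Mul(Add(Mul(-8, Pow(Add(7, 2057), 2)), 479499), Add(-33062, Pow(72296, -1))), Pow(Mul(145, Rational(1, 125)), -1)) = Mul(Mul(Add(Mul(-8, Pow(2064, 2)), 479499), Add(-33062, Rational(1, 72296))), Pow(Rational(29, 25), -1)) = Mul(Mul(Add(Mul(-8, 4260096), 479499), Rational(-2390250351, 72296)), Rational(25, 29)) = Mul(Mul(Add(-34080768, 479499), Rational(-2390250351, 72296)), Rational(25, 29)) = Mul(Mul(-33601269, Rational(-2390250351, 72296)), Rational(25, 29)) = Mul(Rational(80315445021295419, 72296), Rational(25, 29)) = Rational(2007886125532385475, 2096584)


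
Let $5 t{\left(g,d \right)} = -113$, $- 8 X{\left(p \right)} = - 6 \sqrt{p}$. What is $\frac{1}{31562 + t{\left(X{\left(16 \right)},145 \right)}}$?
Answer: $\frac{5}{157697} \approx 3.1706 \cdot 10^{-5}$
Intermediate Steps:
$X{\left(p \right)} = \frac{3 \sqrt{p}}{4}$ ($X{\left(p \right)} = - \frac{\left(-6\right) \sqrt{p}}{8} = \frac{3 \sqrt{p}}{4}$)
$t{\left(g,d \right)} = - \frac{113}{5}$ ($t{\left(g,d \right)} = \frac{1}{5} \left(-113\right) = - \frac{113}{5}$)
$\frac{1}{31562 + t{\left(X{\left(16 \right)},145 \right)}} = \frac{1}{31562 - \frac{113}{5}} = \frac{1}{\frac{157697}{5}} = \frac{5}{157697}$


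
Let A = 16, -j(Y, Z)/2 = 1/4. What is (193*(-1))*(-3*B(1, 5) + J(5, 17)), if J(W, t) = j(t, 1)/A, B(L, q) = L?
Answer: 18721/32 ≈ 585.03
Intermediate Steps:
j(Y, Z) = -½ (j(Y, Z) = -2/4 = -2*¼ = -½)
J(W, t) = -1/32 (J(W, t) = -½/16 = -½*1/16 = -1/32)
(193*(-1))*(-3*B(1, 5) + J(5, 17)) = (193*(-1))*(-3*1 - 1/32) = -193*(-3 - 1/32) = -193*(-97/32) = 18721/32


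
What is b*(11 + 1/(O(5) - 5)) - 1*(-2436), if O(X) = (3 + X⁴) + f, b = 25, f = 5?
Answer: 1702533/628 ≈ 2711.0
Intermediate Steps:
O(X) = 8 + X⁴ (O(X) = (3 + X⁴) + 5 = 8 + X⁴)
b*(11 + 1/(O(5) - 5)) - 1*(-2436) = 25*(11 + 1/((8 + 5⁴) - 5)) - 1*(-2436) = 25*(11 + 1/((8 + 625) - 5)) + 2436 = 25*(11 + 1/(633 - 5)) + 2436 = 25*(11 + 1/628) + 2436 = 25*(6909/628) + 2436 = 172725/628 + 2436 = 1702533/628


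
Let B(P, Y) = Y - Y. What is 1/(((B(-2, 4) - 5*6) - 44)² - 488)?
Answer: 1/4988 ≈ 0.00020048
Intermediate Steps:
B(P, Y) = 0
1/(((B(-2, 4) - 5*6) - 44)² - 488) = 1/(((0 - 5*6) - 44)² - 488) = 1/(((0 - 30) - 44)² - 488) = 1/((-30 - 44)² - 488) = 1/((-74)² - 488) = 1/(5476 - 488) = 1/4988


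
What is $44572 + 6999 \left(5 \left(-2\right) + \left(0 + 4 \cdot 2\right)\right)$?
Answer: $30574$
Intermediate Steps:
$44572 + 6999 \left(5 \left(-2\right) + \left(0 + 4 \cdot 2\right)\right) = 44572 + 6999 \left(-10 + \left(0 + 8\right)\right) = 44572 + 6999 \left(-10 + 8\right) = 44572 + 6999 \left(-2\right) = 44572 - 13998 = 30574$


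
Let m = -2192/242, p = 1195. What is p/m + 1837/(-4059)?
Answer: -53538587/404424 ≈ -132.38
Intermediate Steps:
m = -1096/121 (m = -2192*1/242 = -1096/121 ≈ -9.0578)
p/m + 1837/(-4059) = 1195/(-1096/121) + 1837/(-4059) = 1195*(-121/1096) + 1837*(-1/4059) = -144595/1096 - 167/369 = -53538587/404424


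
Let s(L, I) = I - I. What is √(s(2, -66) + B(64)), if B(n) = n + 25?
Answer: √89 ≈ 9.4340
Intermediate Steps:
s(L, I) = 0
B(n) = 25 + n
√(s(2, -66) + B(64)) = √(0 + (25 + 64)) = √(0 + 89) = √89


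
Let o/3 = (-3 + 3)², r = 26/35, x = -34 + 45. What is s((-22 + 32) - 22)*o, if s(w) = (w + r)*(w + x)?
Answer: 0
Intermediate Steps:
x = 11
r = 26/35 (r = 26*(1/35) = 26/35 ≈ 0.74286)
o = 0 (o = 3*(-3 + 3)² = 3*0² = 3*0 = 0)
s(w) = (11 + w)*(26/35 + w) (s(w) = (w + 26/35)*(w + 11) = (26/35 + w)*(11 + w) = (11 + w)*(26/35 + w))
s((-22 + 32) - 22)*o = (286/35 + ((-22 + 32) - 22)² + 411*((-22 + 32) - 22)/35)*0 = (286/35 + (10 - 22)² + 411*(10 - 22)/35)*0 = (286/35 + (-12)² + (411/35)*(-12))*0 = (286/35 + 144 - 4932/35)*0 = (394/35)*0 = 0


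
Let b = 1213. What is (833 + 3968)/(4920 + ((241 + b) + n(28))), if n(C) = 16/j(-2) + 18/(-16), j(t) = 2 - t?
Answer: 38408/51015 ≈ 0.75288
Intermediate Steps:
n(C) = 23/8 (n(C) = 16/(2 - 1*(-2)) + 18/(-16) = 16/(2 + 2) + 18*(-1/16) = 16/4 - 9/8 = 16*(¼) - 9/8 = 4 - 9/8 = 23/8)
(833 + 3968)/(4920 + ((241 + b) + n(28))) = (833 + 3968)/(4920 + ((241 + 1213) + 23/8)) = 4801/(4920 + (1454 + 23/8)) = 4801/(4920 + 11655/8) = 4801/(51015/8) = 4801*(8/51015) = 38408/51015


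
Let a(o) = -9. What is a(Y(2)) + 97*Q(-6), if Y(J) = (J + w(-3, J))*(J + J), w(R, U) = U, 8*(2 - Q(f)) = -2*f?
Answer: 79/2 ≈ 39.500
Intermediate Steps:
Q(f) = 2 + f/4 (Q(f) = 2 - (-1)*f/4 = 2 + f/4)
Y(J) = 4*J² (Y(J) = (J + J)*(J + J) = (2*J)*(2*J) = 4*J²)
a(Y(2)) + 97*Q(-6) = -9 + 97*(2 + (¼)*(-6)) = -9 + 97*(2 - 3/2) = -9 + 97*(½) = -9 + 97/2 = 79/2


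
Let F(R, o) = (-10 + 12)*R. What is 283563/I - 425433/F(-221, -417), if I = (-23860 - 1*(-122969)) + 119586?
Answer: 93165404781/96663190 ≈ 963.81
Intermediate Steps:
I = 218695 (I = (-23860 + 122969) + 119586 = 99109 + 119586 = 218695)
F(R, o) = 2*R
283563/I - 425433/F(-221, -417) = 283563/218695 - 425433/(2*(-221)) = 283563*(1/218695) - 425433/(-442) = 283563/218695 - 425433*(-1/442) = 283563/218695 + 425433/442 = 93165404781/96663190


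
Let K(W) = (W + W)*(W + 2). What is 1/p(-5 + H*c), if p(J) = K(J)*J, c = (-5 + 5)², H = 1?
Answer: -1/150 ≈ -0.0066667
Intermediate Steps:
K(W) = 2*W*(2 + W) (K(W) = (2*W)*(2 + W) = 2*W*(2 + W))
c = 0 (c = 0² = 0)
p(J) = 2*J²*(2 + J) (p(J) = (2*J*(2 + J))*J = 2*J²*(2 + J))
1/p(-5 + H*c) = 1/(2*(-5 + 1*0)²*(2 + (-5 + 1*0))) = 1/(2*(-5 + 0)²*(2 + (-5 + 0))) = 1/(2*(-5)²*(2 - 5)) = 1/(2*25*(-3)) = 1/(-150) = -1/150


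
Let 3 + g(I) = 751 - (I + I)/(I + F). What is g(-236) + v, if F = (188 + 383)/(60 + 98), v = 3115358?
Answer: 114413989426/36717 ≈ 3.1161e+6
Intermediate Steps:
F = 571/158 ≈ 3.6139
g(I) = 748 - 2*I/(571/158 + I) (g(I) = -3 + (751 - (I + I)/(I + 571/158)) = -3 + (751 - 2*I/(571/158 + I)) = 748 - 2*I/(571/158 + I))
g(-236) + v = 4*(106777 + 29467*(-236))/(571 + 158*(-236)) + 3115358 = 4*(106777 - 6954212)/(571 - 37288) + 3115358 = 4*(-6847435)/(-36717) + 3115358 = 4*(-1/36717)*(-6847435) + 3115358 = 27389740/36717 + 3115358 = 114413989426/36717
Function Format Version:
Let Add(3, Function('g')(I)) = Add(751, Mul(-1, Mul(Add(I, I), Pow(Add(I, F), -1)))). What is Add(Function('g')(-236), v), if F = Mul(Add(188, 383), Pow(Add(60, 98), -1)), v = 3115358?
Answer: Rational(114413989426, 36717) ≈ 3.1161e+6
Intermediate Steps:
F = Rational(571, 158) (F = Mul(571, Pow(158, -1)) = Mul(571, Rational(1, 158)) = Rational(571, 158) ≈ 3.6139)
Function('g')(I) = Add(748, Mul(-2, I, Pow(Add(Rational(571, 158), I), -1))) (Function('g')(I) = Add(-3, Add(751, Mul(-1, Mul(Add(I, I), Pow(Add(I, Rational(571, 158)), -1))))) = Add(-3, Add(751, Mul(-1, Mul(Mul(2, I), Pow(Add(Rational(571, 158), I), -1))))) = Add(-3, Add(751, Mul(-1, Mul(2, I, Pow(Add(Rational(571, 158), I), -1))))) = Add(-3, Add(751, Mul(-2, I, Pow(Add(Rational(571, 158), I), -1)))) = Add(748, Mul(-2, I, Pow(Add(Rational(571, 158), I), -1))))
Add(Function('g')(-236), v) = Add(Mul(4, Pow(Add(571, Mul(158, -236)), -1), Add(106777, Mul(29467, -236))), 3115358) = Add(Mul(4, Pow(Add(571, -37288), -1), Add(106777, -6954212)), 3115358) = Add(Mul(4, Pow(-36717, -1), -6847435), 3115358) = Add(Mul(4, Rational(-1, 36717), -6847435), 3115358) = Add(Rational(27389740, 36717), 3115358) = Rational(114413989426, 36717)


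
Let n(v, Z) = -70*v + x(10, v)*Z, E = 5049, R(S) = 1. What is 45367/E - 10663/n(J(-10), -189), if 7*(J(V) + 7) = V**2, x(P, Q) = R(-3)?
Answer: 28516340/1176417 ≈ 24.240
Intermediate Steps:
x(P, Q) = 1
J(V) = -7 + V**2/7
n(v, Z) = Z - 70*v (n(v, Z) = -70*v + 1*Z = -70*v + Z = Z - 70*v)
45367/E - 10663/n(J(-10), -189) = 45367/5049 - 10663/(-189 - 70*(-7 + (1/7)*(-10)**2)) = 45367*(1/5049) - 10663/(-189 - 70*(-7 + (1/7)*100)) = 45367/5049 - 10663/(-189 - 70*(-7 + 100/7)) = 45367/5049 - 10663/(-189 - 70*51/7) = 45367/5049 - 10663/(-189 - 510) = 45367/5049 - 10663/(-699) = 45367/5049 - 10663*(-1/699) = 45367/5049 + 10663/699 = 28516340/1176417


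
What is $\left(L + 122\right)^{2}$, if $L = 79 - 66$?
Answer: $18225$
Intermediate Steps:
$L = 13$
$\left(L + 122\right)^{2} = \left(13 + 122\right)^{2} = 135^{2} = 18225$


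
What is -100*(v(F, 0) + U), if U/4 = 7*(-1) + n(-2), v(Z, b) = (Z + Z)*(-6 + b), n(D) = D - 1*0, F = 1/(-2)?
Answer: 3000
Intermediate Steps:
F = -1/2 ≈ -0.50000
n(D) = D (n(D) = D + 0 = D)
v(Z, b) = 2*Z*(-6 + b) (v(Z, b) = (2*Z)*(-6 + b) = 2*Z*(-6 + b))
U = -36 (U = 4*(7*(-1) - 2) = 4*(-7 - 2) = 4*(-9) = -36)
-100*(v(F, 0) + U) = -100*(2*(-1/2)*(-6 + 0) - 36) = -100*(2*(-1/2)*(-6) - 36) = -100*(6 - 36) = -100*(-30) = 3000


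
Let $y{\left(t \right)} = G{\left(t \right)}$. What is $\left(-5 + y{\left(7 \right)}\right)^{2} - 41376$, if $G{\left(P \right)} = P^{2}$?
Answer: $-39440$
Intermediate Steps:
$y{\left(t \right)} = t^{2}$
$\left(-5 + y{\left(7 \right)}\right)^{2} - 41376 = \left(-5 + 7^{2}\right)^{2} - 41376 = \left(-5 + 49\right)^{2} - 41376 = 44^{2} - 41376 = 1936 - 41376 = -39440$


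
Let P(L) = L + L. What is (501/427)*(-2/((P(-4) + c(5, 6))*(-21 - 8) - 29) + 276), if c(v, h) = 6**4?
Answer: 5168896158/15961687 ≈ 323.83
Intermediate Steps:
P(L) = 2*L
c(v, h) = 1296
(501/427)*(-2/((P(-4) + c(5, 6))*(-21 - 8) - 29) + 276) = (501/427)*(-2/((2*(-4) + 1296)*(-21 - 8) - 29) + 276) = (501*(1/427))*(-2/((-8 + 1296)*(-29) - 29) + 276) = 501*(-2/(1288*(-29) - 29) + 276)/427 = 501*(-2/(-37352 - 29) + 276)/427 = 501*(-2/(-37381) + 276)/427 = 501*(-1/37381*(-2) + 276)/427 = 501*(2/37381 + 276)/427 = (501/427)*(10317158/37381) = 5168896158/15961687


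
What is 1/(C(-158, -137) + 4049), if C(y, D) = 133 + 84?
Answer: 1/4266 ≈ 0.00023441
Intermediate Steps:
C(y, D) = 217
1/(C(-158, -137) + 4049) = 1/(217 + 4049) = 1/4266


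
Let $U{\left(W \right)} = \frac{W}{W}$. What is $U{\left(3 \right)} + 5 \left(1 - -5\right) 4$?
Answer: $121$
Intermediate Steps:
$U{\left(W \right)} = 1$
$U{\left(3 \right)} + 5 \left(1 - -5\right) 4 = 1 + 5 \left(1 - -5\right) 4 = 1 + 5 \left(1 + 5\right) 4 = 1 + 5 \cdot 6 \cdot 4 = 1 + 5 \cdot 24 = 1 + 120 = 121$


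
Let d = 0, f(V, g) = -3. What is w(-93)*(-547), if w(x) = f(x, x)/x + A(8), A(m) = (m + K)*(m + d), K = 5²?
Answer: -4477195/31 ≈ -1.4443e+5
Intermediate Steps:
K = 25
A(m) = m*(25 + m) (A(m) = (m + 25)*(m + 0) = (25 + m)*m = m*(25 + m))
w(x) = 264 - 3/x (w(x) = -3/x + 8*(25 + 8) = -3/x + 8*33 = -3/x + 264 = 264 - 3/x)
w(-93)*(-547) = (264 - 3/(-93))*(-547) = (264 - 3*(-1/93))*(-547) = (264 + 1/31)*(-547) = (8185/31)*(-547) = -4477195/31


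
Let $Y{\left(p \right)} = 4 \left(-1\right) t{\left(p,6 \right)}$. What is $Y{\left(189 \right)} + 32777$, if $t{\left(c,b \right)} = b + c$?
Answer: $31997$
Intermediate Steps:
$Y{\left(p \right)} = -24 - 4 p$ ($Y{\left(p \right)} = 4 \left(-1\right) \left(6 + p\right) = - 4 \left(6 + p\right) = -24 - 4 p$)
$Y{\left(189 \right)} + 32777 = \left(-24 - 756\right) + 32777 = -780 + 32777 = 31997$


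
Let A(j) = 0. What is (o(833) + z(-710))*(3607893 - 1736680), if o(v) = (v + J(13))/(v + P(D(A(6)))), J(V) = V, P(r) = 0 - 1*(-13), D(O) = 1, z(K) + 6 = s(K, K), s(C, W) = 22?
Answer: 31810621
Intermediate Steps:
z(K) = 16 (z(K) = -6 + 22 = 16)
P(r) = 13 (P(r) = 0 + 13 = 13)
o(v) = 1 (o(v) = (v + 13)/(v + 13) = (13 + v)/(13 + v) = 1)
(o(833) + z(-710))*(3607893 - 1736680) = (1 + 16)*(3607893 - 1736680) = 17*1871213 = 31810621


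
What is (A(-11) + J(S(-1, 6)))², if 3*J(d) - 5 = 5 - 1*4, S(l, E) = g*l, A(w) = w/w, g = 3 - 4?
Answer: 9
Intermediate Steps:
g = -1
A(w) = 1
S(l, E) = -l
J(d) = 2 (J(d) = 5/3 + (5 - 1*4)/3 = 5/3 + (5 - 4)/3 = 5/3 + (⅓)*1 = 5/3 + ⅓ = 2)
(A(-11) + J(S(-1, 6)))² = (1 + 2)² = 3² = 9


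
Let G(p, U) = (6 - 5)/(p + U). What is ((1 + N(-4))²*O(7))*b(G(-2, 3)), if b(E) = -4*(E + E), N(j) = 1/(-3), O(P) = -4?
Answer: 128/9 ≈ 14.222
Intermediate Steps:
G(p, U) = 1/(U + p)
N(j) = -⅓
b(E) = -8*E
((1 + N(-4))²*O(7))*b(G(-2, 3)) = ((1 - ⅓)²*(-4))*(-8/(3 - 2)) = ((⅔)²*(-4))*(-8/1) = ((4/9)*(-4))*(-8*1) = -16/9*(-8) = 128/9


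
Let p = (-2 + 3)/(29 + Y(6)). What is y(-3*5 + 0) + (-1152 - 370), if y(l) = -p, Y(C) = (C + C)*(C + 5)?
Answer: -245043/161 ≈ -1522.0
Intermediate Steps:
Y(C) = 2*C*(5 + C) (Y(C) = (2*C)*(5 + C) = 2*C*(5 + C))
p = 1/161 (p = (-2 + 3)/(29 + 2*6*(5 + 6)) = 1/(29 + 2*6*11) = 1/(29 + 132) = 1/161 ≈ 0.0062112)
y(l) = -1/161 (y(l) = -1*1/161 = -1/161)
y(-3*5 + 0) + (-1152 - 370) = -1/161 + (-1152 - 370) = -1/161 - 1522 = -245043/161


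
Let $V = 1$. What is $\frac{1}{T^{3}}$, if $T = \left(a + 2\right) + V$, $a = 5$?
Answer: $\frac{1}{512} \approx 0.0019531$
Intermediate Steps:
$T = 8$ ($T = \left(5 + 2\right) + 1 = 7 + 1 = 8$)
$\frac{1}{T^{3}} = \frac{1}{8^{3}} = \frac{1}{512}$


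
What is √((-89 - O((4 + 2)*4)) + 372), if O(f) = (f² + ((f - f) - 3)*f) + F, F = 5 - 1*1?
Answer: 15*I ≈ 15.0*I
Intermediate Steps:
F = 4 (F = 5 - 1 = 4)
O(f) = 4 + f² - 3*f (O(f) = (f² + ((f - f) - 3)*f) + 4 = (f² + (0 - 3)*f) + 4 = (f² - 3*f) + 4 = 4 + f² - 3*f)
√((-89 - O((4 + 2)*4)) + 372) = √((-89 - (4 + ((4 + 2)*4)² - 3*(4 + 2)*4)) + 372) = √((-89 - (4 + (6*4)² - 18*4)) + 372) = √((-89 - (4 + 24² - 3*24)) + 372) = √((-89 - (4 + 576 - 72)) + 372) = √((-89 - 1*508) + 372) = √((-89 - 508) + 372) = √(-597 + 372) = √(-225) = 15*I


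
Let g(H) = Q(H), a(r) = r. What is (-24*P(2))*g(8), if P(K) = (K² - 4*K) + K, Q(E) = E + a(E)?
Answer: 768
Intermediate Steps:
Q(E) = 2*E (Q(E) = E + E = 2*E)
g(H) = 2*H
P(K) = K² - 3*K
(-24*P(2))*g(8) = (-48*(-3 + 2))*(2*8) = -48*(-1)*16 = -24*(-2)*16 = 48*16 = 768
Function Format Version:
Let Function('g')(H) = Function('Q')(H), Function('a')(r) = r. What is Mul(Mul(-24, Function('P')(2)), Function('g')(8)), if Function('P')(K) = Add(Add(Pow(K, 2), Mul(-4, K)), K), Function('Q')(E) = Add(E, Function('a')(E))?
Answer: 768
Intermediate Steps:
Function('Q')(E) = Mul(2, E) (Function('Q')(E) = Add(E, E) = Mul(2, E))
Function('g')(H) = Mul(2, H)
Function('P')(K) = Add(Pow(K, 2), Mul(-3, K))
Mul(Mul(-24, Function('P')(2)), Function('g')(8)) = Mul(Mul(-24, Mul(2, Add(-3, 2))), Mul(2, 8)) = Mul(Mul(-24, Mul(2, -1)), 16) = Mul(Mul(-24, -2), 16) = Mul(48, 16) = 768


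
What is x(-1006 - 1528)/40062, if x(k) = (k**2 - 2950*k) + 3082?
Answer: 6949769/20031 ≈ 346.95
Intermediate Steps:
x(k) = 3082 + k**2 - 2950*k
x(-1006 - 1528)/40062 = (3082 + (-1006 - 1528)**2 - 2950*(-1006 - 1528))/40062 = (3082 + (-2534)**2 - 2950*(-2534))*(1/40062) = (3082 + 6421156 + 7475300)*(1/40062) = 13899538*(1/40062) = 6949769/20031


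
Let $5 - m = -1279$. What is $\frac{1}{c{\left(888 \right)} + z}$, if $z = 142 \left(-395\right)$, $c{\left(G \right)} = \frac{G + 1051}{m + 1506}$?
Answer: $- \frac{2790}{156489161} \approx -1.7829 \cdot 10^{-5}$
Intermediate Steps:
$m = 1284$ ($m = 5 - -1279 = 5 + 1279 = 1284$)
$c{\left(G \right)} = \frac{1051}{2790} + \frac{G}{2790}$ ($c{\left(G \right)} = \frac{G + 1051}{1284 + 1506} = \frac{1051 + G}{2790} = \left(1051 + G\right) \frac{1}{2790} = \frac{1051}{2790} + \frac{G}{2790}$)
$z = -56090$
$\frac{1}{c{\left(888 \right)} + z} = \frac{1}{\left(\frac{1051}{2790} + \frac{1}{2790} \cdot 888\right) - 56090} = \frac{1}{\left(\frac{1051}{2790} + \frac{148}{465}\right) - 56090} = \frac{1}{\frac{1939}{2790} - 56090} = \frac{1}{- \frac{156489161}{2790}} = - \frac{2790}{156489161}$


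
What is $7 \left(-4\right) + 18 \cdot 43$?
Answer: $746$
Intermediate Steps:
$7 \left(-4\right) + 18 \cdot 43 = -28 + 774 = 746$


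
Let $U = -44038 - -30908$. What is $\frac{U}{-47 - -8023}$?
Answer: $- \frac{6565}{3988} \approx -1.6462$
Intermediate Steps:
$U = -13130$ ($U = -44038 + 30908 = -13130$)
$\frac{U}{-47 - -8023} = - \frac{13130}{-47 - -8023} = - \frac{13130}{-47 + 8023} = - \frac{13130}{7976} = \left(-13130\right) \frac{1}{7976} = - \frac{6565}{3988}$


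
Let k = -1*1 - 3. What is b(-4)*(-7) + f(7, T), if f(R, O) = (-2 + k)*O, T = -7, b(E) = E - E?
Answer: 42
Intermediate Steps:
b(E) = 0
k = -4 (k = -1 - 3 = -4)
f(R, O) = -6*O (f(R, O) = (-2 - 4)*O = -6*O)
b(-4)*(-7) + f(7, T) = 0*(-7) - 6*(-7) = 0 + 42 = 42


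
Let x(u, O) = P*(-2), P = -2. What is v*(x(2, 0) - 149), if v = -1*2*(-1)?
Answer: -290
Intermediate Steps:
v = 2 (v = -2*(-1) = 2)
x(u, O) = 4 (x(u, O) = -2*(-2) = 4)
v*(x(2, 0) - 149) = 2*(4 - 149) = 2*(-145) = -290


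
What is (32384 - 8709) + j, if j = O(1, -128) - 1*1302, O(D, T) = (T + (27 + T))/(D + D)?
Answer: 44517/2 ≈ 22259.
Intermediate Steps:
O(D, T) = (27 + 2*T)/(2*D) (O(D, T) = (27 + 2*T)/((2*D)) = (27 + 2*T)*(1/(2*D)) = (27 + 2*T)/(2*D))
j = -2833/2 (j = (27/2 - 128)/1 - 1*1302 = 1*(-229/2) - 1302 = -229/2 - 1302 = -2833/2 ≈ -1416.5)
(32384 - 8709) + j = (32384 - 8709) - 2833/2 = 23675 - 2833/2 = 44517/2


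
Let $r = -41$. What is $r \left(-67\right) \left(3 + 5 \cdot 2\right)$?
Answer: $35711$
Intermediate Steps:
$r \left(-67\right) \left(3 + 5 \cdot 2\right) = \left(-41\right) \left(-67\right) \left(3 + 5 \cdot 2\right) = 2747 \left(3 + 10\right) = 2747 \cdot 13 = 35711$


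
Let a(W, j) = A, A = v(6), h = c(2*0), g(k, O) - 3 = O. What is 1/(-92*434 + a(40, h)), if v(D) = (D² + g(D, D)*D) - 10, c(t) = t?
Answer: -1/39848 ≈ -2.5095e-5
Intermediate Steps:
g(k, O) = 3 + O
v(D) = -10 + D² + D*(3 + D) (v(D) = (D² + (3 + D)*D) - 10 = (D² + D*(3 + D)) - 10 = -10 + D² + D*(3 + D))
h = 0 (h = 2*0 = 0)
A = 80 (A = -10 + 6² + 6*(3 + 6) = -10 + 36 + 6*9 = -10 + 36 + 54 = 80)
a(W, j) = 80
1/(-92*434 + a(40, h)) = 1/(-92*434 + 80) = 1/(-39928 + 80) = 1/(-39848) = -1/39848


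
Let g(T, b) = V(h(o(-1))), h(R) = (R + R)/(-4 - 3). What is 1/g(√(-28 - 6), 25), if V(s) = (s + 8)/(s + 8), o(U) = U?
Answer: 1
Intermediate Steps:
h(R) = -2*R/7 (h(R) = (2*R)/(-7) = (2*R)*(-⅐) = -2*R/7)
V(s) = 1 (V(s) = (8 + s)/(8 + s) = 1)
g(T, b) = 1
1/g(√(-28 - 6), 25) = 1/1 = 1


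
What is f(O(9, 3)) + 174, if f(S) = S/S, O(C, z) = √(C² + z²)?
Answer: 175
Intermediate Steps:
f(S) = 1
f(O(9, 3)) + 174 = 1 + 174 = 175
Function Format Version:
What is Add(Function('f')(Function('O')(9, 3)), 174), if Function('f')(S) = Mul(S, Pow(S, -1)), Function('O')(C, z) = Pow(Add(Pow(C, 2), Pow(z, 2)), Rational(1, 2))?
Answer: 175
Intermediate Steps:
Function('f')(S) = 1
Add(Function('f')(Function('O')(9, 3)), 174) = Add(1, 174) = 175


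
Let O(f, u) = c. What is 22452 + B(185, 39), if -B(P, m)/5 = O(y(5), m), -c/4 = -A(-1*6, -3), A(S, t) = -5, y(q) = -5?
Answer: 22552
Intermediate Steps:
c = -20 (c = -(-4)*(-5) = -4*5 = -20)
O(f, u) = -20
B(P, m) = 100 (B(P, m) = -5*(-20) = 100)
22452 + B(185, 39) = 22452 + 100 = 22552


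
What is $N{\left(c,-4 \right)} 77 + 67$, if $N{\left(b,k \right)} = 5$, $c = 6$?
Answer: $452$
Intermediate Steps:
$N{\left(c,-4 \right)} 77 + 67 = 5 \cdot 77 + 67 = 385 + 67 = 452$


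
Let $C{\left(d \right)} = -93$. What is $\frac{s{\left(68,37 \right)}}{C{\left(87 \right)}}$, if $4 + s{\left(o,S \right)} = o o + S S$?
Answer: $- \frac{5989}{93} \approx -64.398$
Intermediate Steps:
$s{\left(o,S \right)} = -4 + S^{2} + o^{2}$ ($s{\left(o,S \right)} = -4 + \left(o o + S S\right) = -4 + \left(o^{2} + S^{2}\right) = -4 + \left(S^{2} + o^{2}\right) = -4 + S^{2} + o^{2}$)
$\frac{s{\left(68,37 \right)}}{C{\left(87 \right)}} = \frac{-4 + 37^{2} + 68^{2}}{-93} = \left(-4 + 1369 + 4624\right) \left(- \frac{1}{93}\right) = 5989 \left(- \frac{1}{93}\right) = - \frac{5989}{93}$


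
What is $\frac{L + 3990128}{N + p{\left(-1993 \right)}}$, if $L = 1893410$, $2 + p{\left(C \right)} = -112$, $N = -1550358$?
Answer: $- \frac{2941769}{775236} \approx -3.7947$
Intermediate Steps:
$p{\left(C \right)} = -114$ ($p{\left(C \right)} = -2 - 112 = -114$)
$\frac{L + 3990128}{N + p{\left(-1993 \right)}} = \frac{1893410 + 3990128}{-1550358 - 114} = \frac{5883538}{-1550472} = 5883538 \left(- \frac{1}{1550472}\right) = - \frac{2941769}{775236}$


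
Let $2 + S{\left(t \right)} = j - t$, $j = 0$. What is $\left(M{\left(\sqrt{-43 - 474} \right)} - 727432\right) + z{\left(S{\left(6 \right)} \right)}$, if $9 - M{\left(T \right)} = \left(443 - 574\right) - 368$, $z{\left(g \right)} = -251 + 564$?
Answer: $-726611$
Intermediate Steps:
$S{\left(t \right)} = -2 - t$ ($S{\left(t \right)} = -2 + \left(0 - t\right) = -2 - t$)
$z{\left(g \right)} = 313$
$M{\left(T \right)} = 508$ ($M{\left(T \right)} = 9 - \left(\left(443 - 574\right) - 368\right) = 9 - \left(-131 - 368\right) = 9 - -499 = 9 + 499 = 508$)
$\left(M{\left(\sqrt{-43 - 474} \right)} - 727432\right) + z{\left(S{\left(6 \right)} \right)} = \left(508 - 727432\right) + 313 = -726924 + 313 = -726611$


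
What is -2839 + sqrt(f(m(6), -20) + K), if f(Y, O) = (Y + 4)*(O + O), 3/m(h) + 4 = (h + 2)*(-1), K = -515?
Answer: -2839 + I*sqrt(665) ≈ -2839.0 + 25.788*I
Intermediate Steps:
m(h) = 3/(-6 - h) (m(h) = 3/(-4 + (h + 2)*(-1)) = 3/(-4 + (2 + h)*(-1)) = 3/(-4 + (-2 - h)) = 3/(-6 - h))
f(Y, O) = 2*O*(4 + Y) (f(Y, O) = (4 + Y)*(2*O) = 2*O*(4 + Y))
-2839 + sqrt(f(m(6), -20) + K) = -2839 + sqrt(2*(-20)*(4 - 3/(6 + 6)) - 515) = -2839 + sqrt(2*(-20)*(4 - 3/12) - 515) = -2839 + sqrt(2*(-20)*(4 - 3*1/12) - 515) = -2839 + sqrt(2*(-20)*(4 - 1/4) - 515) = -2839 + sqrt(2*(-20)*(15/4) - 515) = -2839 + sqrt(-150 - 515) = -2839 + sqrt(-665) = -2839 + I*sqrt(665)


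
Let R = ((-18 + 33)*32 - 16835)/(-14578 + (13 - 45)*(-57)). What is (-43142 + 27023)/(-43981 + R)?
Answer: 205581726/560917319 ≈ 0.36651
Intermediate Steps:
R = 16355/12754 (R = (15*32 - 16835)/(-14578 - 32*(-57)) = (480 - 16835)/(-14578 + 1824) = -16355/(-12754) = -16355*(-1/12754) = 16355/12754 ≈ 1.2823)
(-43142 + 27023)/(-43981 + R) = (-43142 + 27023)/(-43981 + 16355/12754) = -16119/(-560917319/12754) = -16119*(-12754/560917319) = 205581726/560917319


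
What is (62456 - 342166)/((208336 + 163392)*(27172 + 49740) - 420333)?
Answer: -279710/28589923603 ≈ -9.7835e-6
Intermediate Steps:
(62456 - 342166)/((208336 + 163392)*(27172 + 49740) - 420333) = -279710/(371728*76912 - 420333) = -279710/(28590343936 - 420333) = -279710/28589923603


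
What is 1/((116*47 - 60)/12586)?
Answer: 6293/2696 ≈ 2.3342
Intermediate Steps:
1/((116*47 - 60)/12586) = 1/((5452 - 60)*(1/12586)) = 1/(5392*(1/12586)) = 1/(2696/6293) = 6293/2696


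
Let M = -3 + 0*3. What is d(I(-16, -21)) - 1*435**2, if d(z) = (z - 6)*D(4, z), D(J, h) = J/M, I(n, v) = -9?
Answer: -189205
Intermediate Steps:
M = -3 (M = -3 + 0 = -3)
D(J, h) = -J/3 (D(J, h) = J/(-3) = J*(-1/3) = -J/3)
d(z) = 8 - 4*z/3 (d(z) = (z - 6)*(-1/3*4) = (-6 + z)*(-4/3) = 8 - 4*z/3)
d(I(-16, -21)) - 1*435**2 = (8 - 4/3*(-9)) - 1*435**2 = (8 + 12) - 1*189225 = 20 - 189225 = -189205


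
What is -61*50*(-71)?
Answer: 216550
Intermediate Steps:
-61*50*(-71) = -3050*(-71) = 216550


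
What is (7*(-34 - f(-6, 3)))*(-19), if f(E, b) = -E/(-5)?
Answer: 21812/5 ≈ 4362.4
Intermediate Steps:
f(E, b) = E/5 (f(E, b) = -E*(-⅕) = E/5)
(7*(-34 - f(-6, 3)))*(-19) = (7*(-34 - (-6)/5))*(-19) = (7*(-34 - 1*(-6/5)))*(-19) = (7*(-34 + 6/5))*(-19) = (7*(-164/5))*(-19) = -1148/5*(-19) = 21812/5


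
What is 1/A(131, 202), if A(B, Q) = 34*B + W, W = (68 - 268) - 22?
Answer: 1/4232 ≈ 0.00023629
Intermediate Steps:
W = -222 (W = -200 - 22 = -222)
A(B, Q) = -222 + 34*B (A(B, Q) = 34*B - 222 = -222 + 34*B)
1/A(131, 202) = 1/(-222 + 34*131) = 1/(-222 + 4454) = 1/4232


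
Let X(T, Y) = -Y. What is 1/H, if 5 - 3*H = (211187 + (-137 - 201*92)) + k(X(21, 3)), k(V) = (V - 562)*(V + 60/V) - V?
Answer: -1/68517 ≈ -1.4595e-5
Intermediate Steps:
k(V) = -V + (-562 + V)*(V + 60/V) (k(V) = (-562 + V)*(V + 60/V) - V = -V + (-562 + V)*(V + 60/V))
H = -68517 (H = 5/3 - ((211187 + (-137 - 201*92)) + (60 + (-1*3)² - 33720/((-1*3)) - (-563)*3))/3 = 5/3 - ((211187 + (-137 - 18492)) + (60 + (-3)² - 33720/(-3) - 563*(-3)))/3 = 5/3 - ((211187 - 18629) + (60 + 9 - 33720*(-⅓) + 1689))/3 = 5/3 - (192558 + (60 + 9 + 11240 + 1689))/3 = 5/3 - (192558 + 12998)/3 = 5/3 - ⅓*205556 = 5/3 - 205556/3 = -68517)
1/H = 1/(-68517) = -1/68517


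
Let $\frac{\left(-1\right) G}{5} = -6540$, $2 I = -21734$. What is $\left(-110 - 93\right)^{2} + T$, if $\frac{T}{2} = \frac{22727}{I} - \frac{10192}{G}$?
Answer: $\frac{3660486844843}{88837725} \approx 41204.0$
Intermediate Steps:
$I = -10867$ ($I = \frac{1}{2} \left(-21734\right) = -10867$)
$G = 32700$ ($G = \left(-5\right) \left(-6540\right) = 32700$)
$T = - \frac{426964682}{88837725}$ ($T = 2 \left(\frac{22727}{-10867} - \frac{10192}{32700}\right) = 2 \left(22727 \left(- \frac{1}{10867}\right) - \frac{2548}{8175}\right) = 2 \left(- \frac{22727}{10867} - \frac{2548}{8175}\right) = 2 \left(- \frac{213482341}{88837725}\right) = - \frac{426964682}{88837725} \approx -4.8061$)
$\left(-110 - 93\right)^{2} + T = \left(-110 - 93\right)^{2} - \frac{426964682}{88837725} = \left(-203\right)^{2} - \frac{426964682}{88837725} = 41209 - \frac{426964682}{88837725} = \frac{3660486844843}{88837725}$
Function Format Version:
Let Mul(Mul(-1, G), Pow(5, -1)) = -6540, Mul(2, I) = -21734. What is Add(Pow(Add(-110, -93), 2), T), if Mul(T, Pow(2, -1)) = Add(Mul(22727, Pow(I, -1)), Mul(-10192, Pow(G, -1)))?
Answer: Rational(3660486844843, 88837725) ≈ 41204.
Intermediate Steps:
I = -10867 (I = Mul(Rational(1, 2), -21734) = -10867)
G = 32700 (G = Mul(-5, -6540) = 32700)
T = Rational(-426964682, 88837725) (T = Mul(2, Add(Mul(22727, Pow(-10867, -1)), Mul(-10192, Pow(32700, -1)))) = Mul(2, Add(Mul(22727, Rational(-1, 10867)), Mul(-10192, Rational(1, 32700)))) = Mul(2, Add(Rational(-22727, 10867), Rational(-2548, 8175))) = Mul(2, Rational(-213482341, 88837725)) = Rational(-426964682, 88837725) ≈ -4.8061)
Add(Pow(Add(-110, -93), 2), T) = Add(Pow(Add(-110, -93), 2), Rational(-426964682, 88837725)) = Add(Pow(-203, 2), Rational(-426964682, 88837725)) = Add(41209, Rational(-426964682, 88837725)) = Rational(3660486844843, 88837725)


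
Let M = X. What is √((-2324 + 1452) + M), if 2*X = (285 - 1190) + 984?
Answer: 3*I*√370/2 ≈ 28.853*I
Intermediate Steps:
X = 79/2 (X = ((285 - 1190) + 984)/2 = (-905 + 984)/2 = (½)*79 = 79/2 ≈ 39.500)
M = 79/2 ≈ 39.500
√((-2324 + 1452) + M) = √((-2324 + 1452) + 79/2) = √(-872 + 79/2) = √(-1665/2) = 3*I*√370/2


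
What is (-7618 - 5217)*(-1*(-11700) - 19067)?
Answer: 94555445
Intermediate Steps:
(-7618 - 5217)*(-1*(-11700) - 19067) = -12835*(11700 - 19067) = -12835*(-7367) = 94555445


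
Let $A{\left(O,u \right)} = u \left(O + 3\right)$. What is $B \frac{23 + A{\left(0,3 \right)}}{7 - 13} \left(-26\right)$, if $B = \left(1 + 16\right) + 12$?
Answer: $\frac{12064}{3} \approx 4021.3$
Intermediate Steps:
$B = 29$ ($B = 17 + 12 = 29$)
$A{\left(O,u \right)} = u \left(3 + O\right)$
$B \frac{23 + A{\left(0,3 \right)}}{7 - 13} \left(-26\right) = 29 \frac{23 + 3 \left(3 + 0\right)}{7 - 13} \left(-26\right) = 29 \frac{23 + 3 \cdot 3}{-6} \left(-26\right) = 29 \left(23 + 9\right) \left(- \frac{1}{6}\right) \left(-26\right) = 29 \cdot 32 \left(- \frac{1}{6}\right) \left(-26\right) = 29 \left(- \frac{16}{3}\right) \left(-26\right) = \left(- \frac{464}{3}\right) \left(-26\right) = \frac{12064}{3}$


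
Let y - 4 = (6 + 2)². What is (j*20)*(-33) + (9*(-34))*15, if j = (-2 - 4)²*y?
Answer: -1620270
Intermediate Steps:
y = 68 (y = 4 + (6 + 2)² = 4 + 8² = 4 + 64 = 68)
j = 2448 (j = (-2 - 4)²*68 = (-6)²*68 = 36*68 = 2448)
(j*20)*(-33) + (9*(-34))*15 = (2448*20)*(-33) + (9*(-34))*15 = 48960*(-33) - 306*15 = -1615680 - 4590 = -1620270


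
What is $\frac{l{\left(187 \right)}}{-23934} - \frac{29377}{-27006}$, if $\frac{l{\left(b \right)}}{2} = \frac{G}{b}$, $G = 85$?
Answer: $\frac{429662791}{394998758} \approx 1.0878$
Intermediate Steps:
$l{\left(b \right)} = \frac{170}{b}$ ($l{\left(b \right)} = 2 \frac{85}{b} = \frac{170}{b}$)
$\frac{l{\left(187 \right)}}{-23934} - \frac{29377}{-27006} = \frac{170 \cdot \frac{1}{187}}{-23934} - \frac{29377}{-27006} = 170 \cdot \frac{1}{187} \left(- \frac{1}{23934}\right) - - \frac{29377}{27006} = \frac{10}{11} \left(- \frac{1}{23934}\right) + \frac{29377}{27006} = - \frac{5}{131637} + \frac{29377}{27006} = \frac{429662791}{394998758}$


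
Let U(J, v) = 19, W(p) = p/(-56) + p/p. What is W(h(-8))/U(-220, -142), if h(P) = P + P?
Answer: 9/133 ≈ 0.067669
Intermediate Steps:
h(P) = 2*P
W(p) = 1 - p/56 (W(p) = p*(-1/56) + 1 = -p/56 + 1 = 1 - p/56)
W(h(-8))/U(-220, -142) = (1 - (-8)/28)/19 = (1 - 1/56*(-16))*(1/19) = (1 + 2/7)*(1/19) = (9/7)*(1/19) = 9/133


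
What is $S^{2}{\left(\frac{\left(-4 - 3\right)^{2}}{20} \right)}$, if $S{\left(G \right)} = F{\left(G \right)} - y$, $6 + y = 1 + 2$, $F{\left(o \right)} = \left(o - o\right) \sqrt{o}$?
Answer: $9$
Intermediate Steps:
$F{\left(o \right)} = 0$ ($F{\left(o \right)} = 0 \sqrt{o} = 0$)
$y = -3$ ($y = -6 + \left(1 + 2\right) = -6 + 3 = -3$)
$S{\left(G \right)} = 3$ ($S{\left(G \right)} = 0 - -3 = 0 + 3 = 3$)
$S^{2}{\left(\frac{\left(-4 - 3\right)^{2}}{20} \right)} = 3^{2} = 9$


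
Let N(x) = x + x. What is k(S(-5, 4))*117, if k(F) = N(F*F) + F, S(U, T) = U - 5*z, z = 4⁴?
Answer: 386236305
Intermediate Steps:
z = 256
S(U, T) = -1280 + U (S(U, T) = U - 5*256 = U - 1280 = -1280 + U)
N(x) = 2*x
k(F) = F + 2*F² (k(F) = 2*(F*F) + F = 2*F² + F = F + 2*F²)
k(S(-5, 4))*117 = ((-1280 - 5)*(1 + 2*(-1280 - 5)))*117 = -1285*(1 + 2*(-1285))*117 = -1285*(1 - 2570)*117 = -1285*(-2569)*117 = 3301165*117 = 386236305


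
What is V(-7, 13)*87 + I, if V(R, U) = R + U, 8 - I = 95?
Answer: 435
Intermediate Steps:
I = -87 (I = 8 - 1*95 = 8 - 95 = -87)
V(-7, 13)*87 + I = (-7 + 13)*87 - 87 = 6*87 - 87 = 522 - 87 = 435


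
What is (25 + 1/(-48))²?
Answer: 1437601/2304 ≈ 623.96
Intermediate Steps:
(25 + 1/(-48))² = (25 - 1/48)² = (1199/48)² = 1437601/2304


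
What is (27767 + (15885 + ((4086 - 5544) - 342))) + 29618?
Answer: 71470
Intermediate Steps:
(27767 + (15885 + ((4086 - 5544) - 342))) + 29618 = (27767 + (15885 + (-1458 - 342))) + 29618 = (27767 + (15885 - 1800)) + 29618 = (27767 + 14085) + 29618 = 41852 + 29618 = 71470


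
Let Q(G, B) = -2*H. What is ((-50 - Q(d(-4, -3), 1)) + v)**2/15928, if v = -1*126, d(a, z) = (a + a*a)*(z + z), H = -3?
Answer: 8281/3982 ≈ 2.0796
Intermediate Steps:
d(a, z) = 2*z*(a + a**2) (d(a, z) = (a + a**2)*(2*z) = 2*z*(a + a**2))
Q(G, B) = 6 (Q(G, B) = -2*(-3) = 6)
v = -126
((-50 - Q(d(-4, -3), 1)) + v)**2/15928 = ((-50 - 1*6) - 126)**2/15928 = ((-50 - 6) - 126)**2*(1/15928) = (-56 - 126)**2*(1/15928) = (-182)**2*(1/15928) = 33124*(1/15928) = 8281/3982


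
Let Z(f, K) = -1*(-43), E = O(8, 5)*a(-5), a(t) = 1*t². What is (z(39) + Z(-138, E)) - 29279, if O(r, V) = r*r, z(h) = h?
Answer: -29197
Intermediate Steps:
O(r, V) = r²
a(t) = t²
E = 1600 (E = 8²*(-5)² = 64*25 = 1600)
Z(f, K) = 43
(z(39) + Z(-138, E)) - 29279 = (39 + 43) - 29279 = 82 - 29279 = -29197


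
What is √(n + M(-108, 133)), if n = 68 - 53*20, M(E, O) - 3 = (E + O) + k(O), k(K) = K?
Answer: I*√831 ≈ 28.827*I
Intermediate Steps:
M(E, O) = 3 + E + 2*O (M(E, O) = 3 + ((E + O) + O) = 3 + (E + 2*O) = 3 + E + 2*O)
n = -992 (n = 68 - 1060 = -992)
√(n + M(-108, 133)) = √(-992 + (3 - 108 + 2*133)) = √(-992 + (3 - 108 + 266)) = √(-992 + 161) = √(-831) = I*√831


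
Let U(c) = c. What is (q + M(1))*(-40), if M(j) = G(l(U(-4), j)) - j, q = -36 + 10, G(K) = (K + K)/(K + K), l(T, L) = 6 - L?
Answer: 1040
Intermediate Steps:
G(K) = 1 (G(K) = (2*K)/((2*K)) = (2*K)*(1/(2*K)) = 1)
q = -26
M(j) = 1 - j
(q + M(1))*(-40) = (-26 + (1 - 1*1))*(-40) = (-26 + (1 - 1))*(-40) = (-26 + 0)*(-40) = -26*(-40) = 1040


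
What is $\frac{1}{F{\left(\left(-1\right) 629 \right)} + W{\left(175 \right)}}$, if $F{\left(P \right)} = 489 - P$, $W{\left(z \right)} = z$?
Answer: $\frac{1}{1293} \approx 0.0007734$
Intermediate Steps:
$\frac{1}{F{\left(\left(-1\right) 629 \right)} + W{\left(175 \right)}} = \frac{1}{\left(489 - \left(-1\right) 629\right) + 175} = \frac{1}{\left(489 - -629\right) + 175} = \frac{1}{\left(489 + 629\right) + 175} = \frac{1}{1118 + 175} = \frac{1}{1293}$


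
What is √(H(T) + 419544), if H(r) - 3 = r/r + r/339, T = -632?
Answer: 2*√12053665365/339 ≈ 647.72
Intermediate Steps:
H(r) = 4 + r/339 (H(r) = 3 + (r/r + r/339) = 3 + (1 + r*(1/339)) = 3 + (1 + r/339) = 4 + r/339)
√(H(T) + 419544) = √((4 + (1/339)*(-632)) + 419544) = √((4 - 632/339) + 419544) = √(724/339 + 419544) = √(142226140/339) = 2*√12053665365/339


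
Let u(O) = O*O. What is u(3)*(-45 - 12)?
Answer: -513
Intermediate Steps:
u(O) = O²
u(3)*(-45 - 12) = 3²*(-45 - 12) = 9*(-57) = -513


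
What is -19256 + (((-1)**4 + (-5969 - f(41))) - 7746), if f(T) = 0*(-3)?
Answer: -32970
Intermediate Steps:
f(T) = 0
-19256 + (((-1)**4 + (-5969 - f(41))) - 7746) = -19256 + (((-1)**4 + (-5969 - 1*0)) - 7746) = -19256 + ((1 + (-5969 + 0)) - 7746) = -19256 + ((1 - 5969) - 7746) = -19256 + (-5968 - 7746) = -19256 - 13714 = -32970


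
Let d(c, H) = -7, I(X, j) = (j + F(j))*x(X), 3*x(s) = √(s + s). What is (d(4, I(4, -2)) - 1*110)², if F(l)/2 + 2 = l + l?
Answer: 13689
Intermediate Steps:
F(l) = -4 + 4*l (F(l) = -4 + 2*(l + l) = -4 + 2*(2*l) = -4 + 4*l)
x(s) = √2*√s/3 (x(s) = √(s + s)/3 = √(2*s)/3 = (√2*√s)/3 = √2*√s/3)
I(X, j) = √2*√X*(-4 + 5*j)/3 (I(X, j) = (j + (-4 + 4*j))*(√2*√X/3) = (-4 + 5*j)*(√2*√X/3) = √2*√X*(-4 + 5*j)/3)
(d(4, I(4, -2)) - 1*110)² = (-7 - 1*110)² = (-7 - 110)² = (-117)² = 13689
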